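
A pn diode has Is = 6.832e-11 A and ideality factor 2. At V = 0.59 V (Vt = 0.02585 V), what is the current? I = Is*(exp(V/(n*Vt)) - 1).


Step 1: V/(n*Vt) = 0.59/(2*0.02585) = 11.4120
Step 2: exp(11.4120) = 9.0400e+04
Step 3: I = 6.832e-11 * (9.0400e+04 - 1) = 6.18e-06 A

6.18e-06


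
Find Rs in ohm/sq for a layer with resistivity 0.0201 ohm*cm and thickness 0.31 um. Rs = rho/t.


Step 1: Convert thickness to cm: t = 0.31 um = 3.1000e-05 cm
Step 2: Rs = rho / t = 0.0201 / 3.1000e-05
Step 3: Rs = 648.4 ohm/sq

648.4


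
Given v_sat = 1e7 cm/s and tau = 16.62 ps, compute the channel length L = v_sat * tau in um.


Step 1: tau in seconds = 16.62 ps * 1e-12 = 1.6620e-11 s
Step 2: L = v_sat * tau = 1e7 * 1.6620e-11 = 1.6620e-04 cm
Step 3: L in um = 1.6620e-04 * 1e4 = 1.662 um

1.662


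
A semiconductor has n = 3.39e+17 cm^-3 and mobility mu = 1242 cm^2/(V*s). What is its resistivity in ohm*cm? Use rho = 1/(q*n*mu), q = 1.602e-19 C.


Step 1: sigma = q * n * mu = 1.602e-19 * 3.39e+17 * 1242 = 6.74503e+01 S/cm
Step 2: rho = 1 / sigma = 1 / 6.74503e+01 = 0.01483 ohm*cm

0.01483


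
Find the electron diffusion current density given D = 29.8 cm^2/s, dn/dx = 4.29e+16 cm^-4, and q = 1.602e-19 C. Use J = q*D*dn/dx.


Step 1: J = q * D * (dn/dx)
Step 2: J = 1.602e-19 * 29.8 * 4.29e+16
Step 3: J = 2.05e-01 A/cm^2

2.05e-01


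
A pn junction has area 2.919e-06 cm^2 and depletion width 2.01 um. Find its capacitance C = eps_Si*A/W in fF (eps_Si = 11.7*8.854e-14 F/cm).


Step 1: eps_Si = 11.7 * 8.854e-14 = 1.035918e-12 F/cm
Step 2: W in cm = 2.01 * 1e-4 = 2.01e-04 cm
Step 3: C = 1.035918e-12 * 2.919e-06 / 2.01e-04 = 1.504400e-14 F
Step 4: C = 15.04 fF

15.04


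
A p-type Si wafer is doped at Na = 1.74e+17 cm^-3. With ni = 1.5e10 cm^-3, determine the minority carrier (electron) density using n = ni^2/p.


Step 1: Majority hole concentration p ≈ Na = 1.74e+17 cm^-3
Step 2: n = ni^2 / Na = (1.5e10)^2 / 1.74e+17
Step 3: n = 1.29e+03 cm^-3

1.29e+03


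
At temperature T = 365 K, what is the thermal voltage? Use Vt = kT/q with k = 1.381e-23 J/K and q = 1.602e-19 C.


Step 1: kT = 1.381e-23 * 365 = 5.04065e-21 J
Step 2: Vt = kT/q = 5.04065e-21 / 1.602e-19
Step 3: Vt = 0.03146 V

0.03146


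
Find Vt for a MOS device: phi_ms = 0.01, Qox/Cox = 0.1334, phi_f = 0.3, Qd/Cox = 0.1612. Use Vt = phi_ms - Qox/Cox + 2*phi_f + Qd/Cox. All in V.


Step 1: Vt = phi_ms - Qox/Cox + 2*phi_f + Qd/Cox
Step 2: Vt = 0.01 - 0.1334 + 2*0.3 + 0.1612
Step 3: Vt = 0.01 - 0.1334 + 0.6 + 0.1612
Step 4: Vt = 0.6378 V

0.6378


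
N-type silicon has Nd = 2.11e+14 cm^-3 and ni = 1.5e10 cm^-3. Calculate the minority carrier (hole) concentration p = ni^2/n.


Step 1: Since Nd >> ni, n ≈ Nd = 2.11e+14 cm^-3
Step 2: p = ni^2 / n = (1.5e10)^2 / 2.11e+14
Step 3: p = 2.25e20 / 2.11e+14 = 1.07e+06 cm^-3

1.07e+06


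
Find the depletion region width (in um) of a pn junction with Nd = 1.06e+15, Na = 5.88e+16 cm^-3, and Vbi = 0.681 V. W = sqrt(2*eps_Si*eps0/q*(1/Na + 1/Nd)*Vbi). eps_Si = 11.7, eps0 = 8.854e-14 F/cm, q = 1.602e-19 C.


Step 1: 1/Na + 1/Nd = 1/5.88e+16 + 1/1.06e+15 = 9.60403e-16
Step 2: 2*eps*eps0/q = 2*11.7*8.854e-14/1.602e-19 = 1.293281e+07
Step 3: W^2 = 1.293281e+07 * 9.60403e-16 * 0.681 = 8.45850e-09
Step 4: W = sqrt(8.45850e-09) = 9.197e-05 cm = 0.9197 um

0.9197


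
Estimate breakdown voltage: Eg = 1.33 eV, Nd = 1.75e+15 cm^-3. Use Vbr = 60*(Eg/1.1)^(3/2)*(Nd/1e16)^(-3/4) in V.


Step 1: Eg/1.1 = 1.33/1.1 = 1.209091
Step 2: (Eg/1.1)^1.5 = 1.209091^1.5 = 1.329500
Step 3: (Nd/1e16)^(-0.75) = (0.175)^(-0.75) = 3.695911
Step 4: Vbr = 60 * 1.329500 * 3.695911 = 294.8 V

294.8


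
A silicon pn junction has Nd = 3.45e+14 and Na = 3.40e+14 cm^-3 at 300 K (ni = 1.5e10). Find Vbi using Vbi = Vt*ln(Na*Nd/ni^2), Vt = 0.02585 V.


Step 1: Compute Na*Nd/ni^2 = 3.40e+14 * 3.45e+14 / (1.5e10)^2 = 5.2133e+08
Step 2: ln(5.2133e+08) = 20.0719
Step 3: Vbi = 0.02585 * 20.0719 = 0.519 V

0.519


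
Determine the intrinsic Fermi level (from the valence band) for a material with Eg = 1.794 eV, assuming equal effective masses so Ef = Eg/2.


Step 1: For an intrinsic semiconductor, the Fermi level sits at midgap.
Step 2: Ef = Eg / 2 = 1.794 / 2 = 0.897 eV

0.897


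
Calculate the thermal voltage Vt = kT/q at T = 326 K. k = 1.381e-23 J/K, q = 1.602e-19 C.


Step 1: kT = 1.381e-23 * 326 = 4.50206e-21 J
Step 2: Vt = kT/q = 4.50206e-21 / 1.602e-19
Step 3: Vt = 0.0281 V

0.0281


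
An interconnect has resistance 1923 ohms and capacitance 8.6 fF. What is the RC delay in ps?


Step 1: tau = R * C
Step 2: tau = 1923 * 8.6 fF = 1923 * 8.6e-15 F
Step 3: tau = 1.65378e-11 s = 16.5378 ps

16.5378


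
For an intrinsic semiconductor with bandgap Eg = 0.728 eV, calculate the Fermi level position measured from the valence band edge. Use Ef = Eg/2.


Step 1: For an intrinsic semiconductor, the Fermi level sits at midgap.
Step 2: Ef = Eg / 2 = 0.728 / 2 = 0.364 eV

0.364


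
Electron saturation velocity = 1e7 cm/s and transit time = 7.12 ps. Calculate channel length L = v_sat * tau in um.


Step 1: tau in seconds = 7.12 ps * 1e-12 = 7.1200e-12 s
Step 2: L = v_sat * tau = 1e7 * 7.1200e-12 = 7.1200e-05 cm
Step 3: L in um = 7.1200e-05 * 1e4 = 0.712 um

0.712


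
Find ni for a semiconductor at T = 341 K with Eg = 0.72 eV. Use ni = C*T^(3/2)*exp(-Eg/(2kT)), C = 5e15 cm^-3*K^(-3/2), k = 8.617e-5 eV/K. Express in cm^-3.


Step 1: Compute kT = 8.617e-5 * 341 = 0.02938397 eV
Step 2: Exponent = -Eg/(2kT) = -0.72/(2*0.02938397) = -12.25158
Step 3: T^(3/2) = 341^1.5 = 6296.97
Step 4: ni = 5e15 * 6296.97 * exp(-12.25158) = 1.50e+14 cm^-3

1.50e+14


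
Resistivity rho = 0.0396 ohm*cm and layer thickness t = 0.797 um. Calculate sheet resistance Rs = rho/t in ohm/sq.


Step 1: Convert thickness to cm: t = 0.797 um = 7.9700e-05 cm
Step 2: Rs = rho / t = 0.0396 / 7.9700e-05
Step 3: Rs = 496.9 ohm/sq

496.9


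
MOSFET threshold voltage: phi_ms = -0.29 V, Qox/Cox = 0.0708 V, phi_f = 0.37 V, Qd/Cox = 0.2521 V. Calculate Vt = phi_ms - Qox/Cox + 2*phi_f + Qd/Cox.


Step 1: Vt = phi_ms - Qox/Cox + 2*phi_f + Qd/Cox
Step 2: Vt = -0.29 - 0.0708 + 2*0.37 + 0.2521
Step 3: Vt = -0.29 - 0.0708 + 0.74 + 0.2521
Step 4: Vt = 0.6313 V

0.6313


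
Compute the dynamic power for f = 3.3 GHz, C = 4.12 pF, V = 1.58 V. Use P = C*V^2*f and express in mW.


Step 1: V^2 = 1.58^2 = 2.4964 V^2
Step 2: P = C*V^2*f = 4.12e-12 F * 2.4964 * 3.3e9 Hz
Step 3: P = 3.39410544e-02 W
Step 4: P = 33.941 mW

33.941


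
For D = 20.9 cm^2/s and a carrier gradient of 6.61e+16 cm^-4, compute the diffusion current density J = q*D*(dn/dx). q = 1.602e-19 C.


Step 1: J = q * D * (dn/dx)
Step 2: J = 1.602e-19 * 20.9 * 6.61e+16
Step 3: J = 2.21e-01 A/cm^2

2.21e-01


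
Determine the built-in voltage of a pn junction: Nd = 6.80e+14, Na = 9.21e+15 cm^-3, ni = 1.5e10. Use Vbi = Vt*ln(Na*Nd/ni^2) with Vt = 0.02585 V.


Step 1: Compute Na*Nd/ni^2 = 9.21e+15 * 6.80e+14 / (1.5e10)^2 = 2.7835e+10
Step 2: ln(2.7835e+10) = 24.0496
Step 3: Vbi = 0.02585 * 24.0496 = 0.622 V

0.622


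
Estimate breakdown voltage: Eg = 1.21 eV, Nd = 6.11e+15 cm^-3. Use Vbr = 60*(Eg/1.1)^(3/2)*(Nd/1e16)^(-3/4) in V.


Step 1: Eg/1.1 = 1.21/1.1 = 1.100000
Step 2: (Eg/1.1)^1.5 = 1.100000^1.5 = 1.153690
Step 3: (Nd/1e16)^(-0.75) = (0.611)^(-0.75) = 1.447002
Step 4: Vbr = 60 * 1.153690 * 1.447002 = 100.2 V

100.2


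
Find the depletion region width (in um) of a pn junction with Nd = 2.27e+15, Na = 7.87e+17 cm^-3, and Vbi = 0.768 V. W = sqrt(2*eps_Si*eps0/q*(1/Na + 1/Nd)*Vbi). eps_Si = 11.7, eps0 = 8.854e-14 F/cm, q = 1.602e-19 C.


Step 1: 1/Na + 1/Nd = 1/7.87e+17 + 1/2.27e+15 = 4.41799e-16
Step 2: 2*eps*eps0/q = 2*11.7*8.854e-14/1.602e-19 = 1.293281e+07
Step 3: W^2 = 1.293281e+07 * 4.41799e-16 * 0.768 = 4.38812e-09
Step 4: W = sqrt(4.38812e-09) = 6.624e-05 cm = 0.6624 um

0.6624


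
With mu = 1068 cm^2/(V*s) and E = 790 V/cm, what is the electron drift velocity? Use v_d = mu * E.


Step 1: v_d = mu * E
Step 2: v_d = 1068 * 790 = 843720
Step 3: v_d = 8.44e+05 cm/s

8.44e+05


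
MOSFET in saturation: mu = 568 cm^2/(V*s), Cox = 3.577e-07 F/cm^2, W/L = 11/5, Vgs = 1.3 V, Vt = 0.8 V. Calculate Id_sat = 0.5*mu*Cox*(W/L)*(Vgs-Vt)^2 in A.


Step 1: Overdrive voltage Vov = Vgs - Vt = 1.3 - 0.8 = 0.5 V
Step 2: W/L = 11/5 = 2.2
Step 3: Id = 0.5 * 568 * 3.577e-07 * 2.2 * 0.5^2
Step 4: Id = 5.59e-05 A

5.59e-05


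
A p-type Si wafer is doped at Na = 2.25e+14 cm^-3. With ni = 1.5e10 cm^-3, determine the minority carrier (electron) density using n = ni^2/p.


Step 1: Majority hole concentration p ≈ Na = 2.25e+14 cm^-3
Step 2: n = ni^2 / Na = (1.5e10)^2 / 2.25e+14
Step 3: n = 1.00e+06 cm^-3

1.00e+06


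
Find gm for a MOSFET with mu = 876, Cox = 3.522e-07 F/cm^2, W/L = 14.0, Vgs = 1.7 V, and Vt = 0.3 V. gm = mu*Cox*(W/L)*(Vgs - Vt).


Step 1: Vov = Vgs - Vt = 1.7 - 0.3 = 1.4 V
Step 2: gm = mu * Cox * (W/L) * Vov
Step 3: gm = 876 * 3.522e-07 * 14.0 * 1.4 = 6.05e-03 S

6.05e-03


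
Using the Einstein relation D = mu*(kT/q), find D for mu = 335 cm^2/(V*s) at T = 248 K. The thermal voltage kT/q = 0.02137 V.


Step 1: D = mu * (kT/q)
Step 2: D = 335 * 0.02137
Step 3: D = 7.16 cm^2/s

7.16


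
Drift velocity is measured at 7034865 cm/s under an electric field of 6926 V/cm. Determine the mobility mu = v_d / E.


Step 1: mu = v_d / E
Step 2: mu = 7034865 / 6926
Step 3: mu = 1015.72 cm^2/(V*s)

1015.72


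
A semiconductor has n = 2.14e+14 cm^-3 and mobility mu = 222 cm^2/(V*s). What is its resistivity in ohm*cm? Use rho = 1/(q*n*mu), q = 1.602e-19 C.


Step 1: sigma = q * n * mu = 1.602e-19 * 2.14e+14 * 222 = 7.61078e-03 S/cm
Step 2: rho = 1 / sigma = 1 / 7.61078e-03 = 131.4 ohm*cm

131.4


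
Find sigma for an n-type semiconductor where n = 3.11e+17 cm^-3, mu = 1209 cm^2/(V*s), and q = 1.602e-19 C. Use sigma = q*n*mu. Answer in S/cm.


Step 1: sigma = q * n * mu
Step 2: sigma = 1.602e-19 * 3.11e+17 * 1209
Step 3: sigma = 6.024e+01 S/cm

6.024e+01


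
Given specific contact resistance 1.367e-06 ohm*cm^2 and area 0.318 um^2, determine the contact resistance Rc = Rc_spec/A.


Step 1: Convert area to cm^2: 0.318 um^2 = 3.1800e-09 cm^2
Step 2: Rc = Rc_spec / A = 1.367e-06 / 3.1800e-09
Step 3: Rc = 4.30e+02 ohms

4.30e+02


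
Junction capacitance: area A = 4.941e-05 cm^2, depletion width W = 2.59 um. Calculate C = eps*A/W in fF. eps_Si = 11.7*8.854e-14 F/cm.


Step 1: eps_Si = 11.7 * 8.854e-14 = 1.035918e-12 F/cm
Step 2: W in cm = 2.59 * 1e-4 = 2.59e-04 cm
Step 3: C = 1.035918e-12 * 4.941e-05 / 2.59e-04 = 1.976244e-13 F
Step 4: C = 197.62 fF

197.62


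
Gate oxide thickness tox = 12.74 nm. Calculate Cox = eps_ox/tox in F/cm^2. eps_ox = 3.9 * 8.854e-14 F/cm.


Step 1: eps_ox = 3.9 * 8.854e-14 = 3.45306e-13 F/cm
Step 2: tox in cm = 12.74 nm * 1e-7 = 1.2740e-06 cm
Step 3: Cox = 3.45306e-13 / 1.2740e-06 = 2.71e-07 F/cm^2

2.71e-07


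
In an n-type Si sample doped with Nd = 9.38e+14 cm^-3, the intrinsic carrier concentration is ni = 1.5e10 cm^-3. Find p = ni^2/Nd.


Step 1: Since Nd >> ni, n ≈ Nd = 9.38e+14 cm^-3
Step 2: p = ni^2 / n = (1.5e10)^2 / 9.38e+14
Step 3: p = 2.25e20 / 9.38e+14 = 2.40e+05 cm^-3

2.40e+05


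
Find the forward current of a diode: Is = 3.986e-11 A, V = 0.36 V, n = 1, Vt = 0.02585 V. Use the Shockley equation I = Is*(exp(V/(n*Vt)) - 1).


Step 1: V/(n*Vt) = 0.36/(1*0.02585) = 13.9265
Step 2: exp(13.9265) = 1.1174e+06
Step 3: I = 3.986e-11 * (1.1174e+06 - 1) = 4.45e-05 A

4.45e-05


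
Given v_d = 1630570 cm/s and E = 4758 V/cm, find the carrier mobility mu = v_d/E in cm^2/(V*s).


Step 1: mu = v_d / E
Step 2: mu = 1630570 / 4758
Step 3: mu = 342.7 cm^2/(V*s)

342.7


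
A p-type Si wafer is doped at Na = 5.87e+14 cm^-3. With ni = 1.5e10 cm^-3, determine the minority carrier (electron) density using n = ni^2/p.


Step 1: Majority hole concentration p ≈ Na = 5.87e+14 cm^-3
Step 2: n = ni^2 / Na = (1.5e10)^2 / 5.87e+14
Step 3: n = 3.83e+05 cm^-3

3.83e+05


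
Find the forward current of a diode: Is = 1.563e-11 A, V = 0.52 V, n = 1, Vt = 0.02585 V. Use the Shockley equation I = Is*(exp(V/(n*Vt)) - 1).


Step 1: V/(n*Vt) = 0.52/(1*0.02585) = 20.1161
Step 2: exp(20.1161) = 5.4489e+08
Step 3: I = 1.563e-11 * (5.4489e+08 - 1) = 8.52e-03 A

8.52e-03


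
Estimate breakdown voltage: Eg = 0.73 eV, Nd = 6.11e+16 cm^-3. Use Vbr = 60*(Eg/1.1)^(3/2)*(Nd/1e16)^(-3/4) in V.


Step 1: Eg/1.1 = 0.73/1.1 = 0.663636
Step 2: (Eg/1.1)^1.5 = 0.663636^1.5 = 0.540623
Step 3: (Nd/1e16)^(-0.75) = (6.11)^(-0.75) = 0.257317
Step 4: Vbr = 60 * 0.540623 * 0.257317 = 8.3 V

8.3


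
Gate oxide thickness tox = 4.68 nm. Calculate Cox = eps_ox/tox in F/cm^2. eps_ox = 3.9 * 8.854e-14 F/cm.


Step 1: eps_ox = 3.9 * 8.854e-14 = 3.45306e-13 F/cm
Step 2: tox in cm = 4.68 nm * 1e-7 = 4.6800e-07 cm
Step 3: Cox = 3.45306e-13 / 4.6800e-07 = 7.38e-07 F/cm^2

7.38e-07


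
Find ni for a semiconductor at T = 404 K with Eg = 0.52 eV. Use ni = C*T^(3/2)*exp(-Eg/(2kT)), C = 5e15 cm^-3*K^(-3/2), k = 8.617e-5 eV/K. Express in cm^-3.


Step 1: Compute kT = 8.617e-5 * 404 = 0.03481268 eV
Step 2: Exponent = -Eg/(2kT) = -0.52/(2*0.03481268) = -7.46854
Step 3: T^(3/2) = 404^1.5 = 8120.30
Step 4: ni = 5e15 * 8120.30 * exp(-7.46854) = 2.32e+16 cm^-3

2.32e+16


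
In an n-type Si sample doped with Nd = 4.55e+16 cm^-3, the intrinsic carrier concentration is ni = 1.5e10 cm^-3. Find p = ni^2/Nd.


Step 1: Since Nd >> ni, n ≈ Nd = 4.55e+16 cm^-3
Step 2: p = ni^2 / n = (1.5e10)^2 / 4.55e+16
Step 3: p = 2.25e20 / 4.55e+16 = 4.95e+03 cm^-3

4.95e+03


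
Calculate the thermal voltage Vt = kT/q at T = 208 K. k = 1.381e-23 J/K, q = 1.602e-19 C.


Step 1: kT = 1.381e-23 * 208 = 2.87248e-21 J
Step 2: Vt = kT/q = 2.87248e-21 / 1.602e-19
Step 3: Vt = 0.01793 V

0.01793


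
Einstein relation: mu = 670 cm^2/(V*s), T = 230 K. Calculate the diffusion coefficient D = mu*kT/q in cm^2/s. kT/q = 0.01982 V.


Step 1: D = mu * (kT/q)
Step 2: D = 670 * 0.01982
Step 3: D = 13.28 cm^2/s

13.28


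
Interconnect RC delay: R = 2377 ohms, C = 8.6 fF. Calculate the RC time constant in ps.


Step 1: tau = R * C
Step 2: tau = 2377 * 8.6 fF = 2377 * 8.6e-15 F
Step 3: tau = 2.04422e-11 s = 20.4422 ps

20.4422


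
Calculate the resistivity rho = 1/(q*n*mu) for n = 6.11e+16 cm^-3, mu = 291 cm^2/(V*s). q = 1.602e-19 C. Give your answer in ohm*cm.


Step 1: sigma = q * n * mu = 1.602e-19 * 6.11e+16 * 291 = 2.84837e+00 S/cm
Step 2: rho = 1 / sigma = 1 / 2.84837e+00 = 0.3511 ohm*cm

0.3511


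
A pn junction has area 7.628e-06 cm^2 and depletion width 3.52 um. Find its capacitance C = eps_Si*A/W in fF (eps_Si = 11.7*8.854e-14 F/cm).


Step 1: eps_Si = 11.7 * 8.854e-14 = 1.035918e-12 F/cm
Step 2: W in cm = 3.52 * 1e-4 = 3.52e-04 cm
Step 3: C = 1.035918e-12 * 7.628e-06 / 3.52e-04 = 2.244881e-14 F
Step 4: C = 22.45 fF

22.45


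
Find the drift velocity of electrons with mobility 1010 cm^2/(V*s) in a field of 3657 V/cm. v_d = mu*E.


Step 1: v_d = mu * E
Step 2: v_d = 1010 * 3657 = 3693570
Step 3: v_d = 3.69e+06 cm/s

3.69e+06


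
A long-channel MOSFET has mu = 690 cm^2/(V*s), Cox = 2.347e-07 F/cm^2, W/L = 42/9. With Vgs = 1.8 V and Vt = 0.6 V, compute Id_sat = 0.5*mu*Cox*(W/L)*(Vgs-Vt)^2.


Step 1: Overdrive voltage Vov = Vgs - Vt = 1.8 - 0.6 = 1.2 V
Step 2: W/L = 42/9 = 4.66667
Step 3: Id = 0.5 * 690 * 2.347e-07 * 4.66667 * 1.2^2
Step 4: Id = 5.44e-04 A

5.44e-04


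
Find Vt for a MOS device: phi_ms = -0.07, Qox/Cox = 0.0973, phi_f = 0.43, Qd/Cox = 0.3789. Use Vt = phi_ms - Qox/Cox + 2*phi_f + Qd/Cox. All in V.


Step 1: Vt = phi_ms - Qox/Cox + 2*phi_f + Qd/Cox
Step 2: Vt = -0.07 - 0.0973 + 2*0.43 + 0.3789
Step 3: Vt = -0.07 - 0.0973 + 0.86 + 0.3789
Step 4: Vt = 1.0716 V

1.0716


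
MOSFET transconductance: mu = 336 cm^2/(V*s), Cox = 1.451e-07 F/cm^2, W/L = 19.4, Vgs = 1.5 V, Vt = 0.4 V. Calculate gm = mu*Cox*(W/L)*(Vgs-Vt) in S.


Step 1: Vov = Vgs - Vt = 1.5 - 0.4 = 1.1 V
Step 2: gm = mu * Cox * (W/L) * Vov
Step 3: gm = 336 * 1.451e-07 * 19.4 * 1.1 = 1.04e-03 S

1.04e-03


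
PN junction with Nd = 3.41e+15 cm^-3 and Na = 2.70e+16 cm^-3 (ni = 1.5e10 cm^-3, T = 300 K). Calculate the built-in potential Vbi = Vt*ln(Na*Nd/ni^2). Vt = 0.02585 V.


Step 1: Compute Na*Nd/ni^2 = 2.70e+16 * 3.41e+15 / (1.5e10)^2 = 4.0920e+11
Step 2: ln(4.0920e+11) = 26.7375
Step 3: Vbi = 0.02585 * 26.7375 = 0.691 V

0.691


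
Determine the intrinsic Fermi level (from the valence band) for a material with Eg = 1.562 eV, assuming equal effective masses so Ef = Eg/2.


Step 1: For an intrinsic semiconductor, the Fermi level sits at midgap.
Step 2: Ef = Eg / 2 = 1.562 / 2 = 0.781 eV

0.781


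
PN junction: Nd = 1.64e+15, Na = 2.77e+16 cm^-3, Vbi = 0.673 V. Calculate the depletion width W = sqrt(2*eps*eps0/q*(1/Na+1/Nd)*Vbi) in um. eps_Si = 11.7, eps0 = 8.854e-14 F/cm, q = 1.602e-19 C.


Step 1: 1/Na + 1/Nd = 1/2.77e+16 + 1/1.64e+15 = 6.45857e-16
Step 2: 2*eps*eps0/q = 2*11.7*8.854e-14/1.602e-19 = 1.293281e+07
Step 3: W^2 = 1.293281e+07 * 6.45857e-16 * 0.673 = 5.62140e-09
Step 4: W = sqrt(5.62140e-09) = 7.498e-05 cm = 0.7498 um

0.7498


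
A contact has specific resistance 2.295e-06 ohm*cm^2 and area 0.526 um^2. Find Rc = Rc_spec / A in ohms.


Step 1: Convert area to cm^2: 0.526 um^2 = 5.2600e-09 cm^2
Step 2: Rc = Rc_spec / A = 2.295e-06 / 5.2600e-09
Step 3: Rc = 4.36e+02 ohms

4.36e+02


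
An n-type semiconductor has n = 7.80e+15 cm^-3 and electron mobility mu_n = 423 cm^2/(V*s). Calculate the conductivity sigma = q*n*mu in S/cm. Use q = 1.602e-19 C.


Step 1: sigma = q * n * mu
Step 2: sigma = 1.602e-19 * 7.80e+15 * 423
Step 3: sigma = 5.286e-01 S/cm

5.286e-01


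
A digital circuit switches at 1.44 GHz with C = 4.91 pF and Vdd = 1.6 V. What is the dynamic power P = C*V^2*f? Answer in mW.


Step 1: V^2 = 1.6^2 = 2.56 V^2
Step 2: P = C*V^2*f = 4.91e-12 F * 2.56 * 1.44e9 Hz
Step 3: P = 1.8100224e-02 W
Step 4: P = 18.1 mW

18.1


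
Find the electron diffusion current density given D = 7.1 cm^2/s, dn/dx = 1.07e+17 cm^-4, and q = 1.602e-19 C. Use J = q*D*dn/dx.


Step 1: J = q * D * (dn/dx)
Step 2: J = 1.602e-19 * 7.1 * 1.07e+17
Step 3: J = 1.22e-01 A/cm^2

1.22e-01


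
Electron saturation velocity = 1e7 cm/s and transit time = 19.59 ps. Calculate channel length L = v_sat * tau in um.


Step 1: tau in seconds = 19.59 ps * 1e-12 = 1.9590e-11 s
Step 2: L = v_sat * tau = 1e7 * 1.9590e-11 = 1.9590e-04 cm
Step 3: L in um = 1.9590e-04 * 1e4 = 1.959 um

1.959


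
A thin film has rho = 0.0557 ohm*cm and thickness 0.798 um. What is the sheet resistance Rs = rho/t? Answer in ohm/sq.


Step 1: Convert thickness to cm: t = 0.798 um = 7.9800e-05 cm
Step 2: Rs = rho / t = 0.0557 / 7.9800e-05
Step 3: Rs = 698.0 ohm/sq

698.0


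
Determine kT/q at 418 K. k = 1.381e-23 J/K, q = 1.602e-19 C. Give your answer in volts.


Step 1: kT = 1.381e-23 * 418 = 5.77258e-21 J
Step 2: Vt = kT/q = 5.77258e-21 / 1.602e-19
Step 3: Vt = 0.03603 V

0.03603


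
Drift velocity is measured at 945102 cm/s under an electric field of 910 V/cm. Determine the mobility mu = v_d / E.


Step 1: mu = v_d / E
Step 2: mu = 945102 / 910
Step 3: mu = 1038.57 cm^2/(V*s)

1038.57


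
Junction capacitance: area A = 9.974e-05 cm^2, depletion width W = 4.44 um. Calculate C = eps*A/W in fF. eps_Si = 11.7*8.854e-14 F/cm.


Step 1: eps_Si = 11.7 * 8.854e-14 = 1.035918e-12 F/cm
Step 2: W in cm = 4.44 * 1e-4 = 4.44e-04 cm
Step 3: C = 1.035918e-12 * 9.974e-05 / 4.44e-04 = 2.327082e-13 F
Step 4: C = 232.71 fF

232.71


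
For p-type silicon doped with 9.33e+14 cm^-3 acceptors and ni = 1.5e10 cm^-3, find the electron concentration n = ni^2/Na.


Step 1: Majority hole concentration p ≈ Na = 9.33e+14 cm^-3
Step 2: n = ni^2 / Na = (1.5e10)^2 / 9.33e+14
Step 3: n = 2.41e+05 cm^-3

2.41e+05


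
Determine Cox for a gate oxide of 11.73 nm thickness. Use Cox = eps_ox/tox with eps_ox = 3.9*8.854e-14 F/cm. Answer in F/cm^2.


Step 1: eps_ox = 3.9 * 8.854e-14 = 3.45306e-13 F/cm
Step 2: tox in cm = 11.73 nm * 1e-7 = 1.1730e-06 cm
Step 3: Cox = 3.45306e-13 / 1.1730e-06 = 2.94e-07 F/cm^2

2.94e-07


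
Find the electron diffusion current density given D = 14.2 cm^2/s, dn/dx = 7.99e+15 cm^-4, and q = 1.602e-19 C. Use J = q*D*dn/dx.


Step 1: J = q * D * (dn/dx)
Step 2: J = 1.602e-19 * 14.2 * 7.99e+15
Step 3: J = 1.82e-02 A/cm^2

1.82e-02


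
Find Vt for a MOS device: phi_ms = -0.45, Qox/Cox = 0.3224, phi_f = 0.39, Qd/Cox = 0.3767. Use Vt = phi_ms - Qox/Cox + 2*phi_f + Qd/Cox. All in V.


Step 1: Vt = phi_ms - Qox/Cox + 2*phi_f + Qd/Cox
Step 2: Vt = -0.45 - 0.3224 + 2*0.39 + 0.3767
Step 3: Vt = -0.45 - 0.3224 + 0.78 + 0.3767
Step 4: Vt = 0.3843 V

0.3843


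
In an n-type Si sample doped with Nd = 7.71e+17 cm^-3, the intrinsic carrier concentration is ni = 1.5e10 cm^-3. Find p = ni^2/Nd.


Step 1: Since Nd >> ni, n ≈ Nd = 7.71e+17 cm^-3
Step 2: p = ni^2 / n = (1.5e10)^2 / 7.71e+17
Step 3: p = 2.25e20 / 7.71e+17 = 2.92e+02 cm^-3

2.92e+02


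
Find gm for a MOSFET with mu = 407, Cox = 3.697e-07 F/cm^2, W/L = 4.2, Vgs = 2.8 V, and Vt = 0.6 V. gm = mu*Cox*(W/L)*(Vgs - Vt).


Step 1: Vov = Vgs - Vt = 2.8 - 0.6 = 2.2 V
Step 2: gm = mu * Cox * (W/L) * Vov
Step 3: gm = 407 * 3.697e-07 * 4.2 * 2.2 = 1.39e-03 S

1.39e-03


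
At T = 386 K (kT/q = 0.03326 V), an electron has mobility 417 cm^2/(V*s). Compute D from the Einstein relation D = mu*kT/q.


Step 1: D = mu * (kT/q)
Step 2: D = 417 * 0.03326
Step 3: D = 13.87 cm^2/s

13.87


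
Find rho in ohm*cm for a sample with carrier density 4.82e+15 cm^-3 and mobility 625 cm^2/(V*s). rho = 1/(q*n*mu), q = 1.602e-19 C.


Step 1: sigma = q * n * mu = 1.602e-19 * 4.82e+15 * 625 = 4.82603e-01 S/cm
Step 2: rho = 1 / sigma = 1 / 4.82603e-01 = 2.072 ohm*cm

2.072


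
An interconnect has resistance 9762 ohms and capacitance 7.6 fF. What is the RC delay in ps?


Step 1: tau = R * C
Step 2: tau = 9762 * 7.6 fF = 9762 * 7.6e-15 F
Step 3: tau = 7.41912e-11 s = 74.1912 ps

74.1912


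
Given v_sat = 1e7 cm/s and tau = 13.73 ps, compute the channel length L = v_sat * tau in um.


Step 1: tau in seconds = 13.73 ps * 1e-12 = 1.3730e-11 s
Step 2: L = v_sat * tau = 1e7 * 1.3730e-11 = 1.3730e-04 cm
Step 3: L in um = 1.3730e-04 * 1e4 = 1.373 um

1.373


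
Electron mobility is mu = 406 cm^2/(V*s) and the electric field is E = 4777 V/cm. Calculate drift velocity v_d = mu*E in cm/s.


Step 1: v_d = mu * E
Step 2: v_d = 406 * 4777 = 1939462
Step 3: v_d = 1.94e+06 cm/s

1.94e+06


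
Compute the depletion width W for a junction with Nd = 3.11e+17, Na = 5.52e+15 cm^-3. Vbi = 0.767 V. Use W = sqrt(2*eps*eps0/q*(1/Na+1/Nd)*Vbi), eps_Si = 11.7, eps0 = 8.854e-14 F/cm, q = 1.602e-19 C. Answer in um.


Step 1: 1/Na + 1/Nd = 1/5.52e+15 + 1/3.11e+17 = 1.84375e-16
Step 2: 2*eps*eps0/q = 2*11.7*8.854e-14/1.602e-19 = 1.293281e+07
Step 3: W^2 = 1.293281e+07 * 1.84375e-16 * 0.767 = 1.82890e-09
Step 4: W = sqrt(1.82890e-09) = 4.277e-05 cm = 0.4277 um

0.4277


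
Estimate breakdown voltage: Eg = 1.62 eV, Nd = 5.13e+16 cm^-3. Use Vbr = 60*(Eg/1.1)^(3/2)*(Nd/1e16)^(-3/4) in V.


Step 1: Eg/1.1 = 1.62/1.1 = 1.472727
Step 2: (Eg/1.1)^1.5 = 1.472727^1.5 = 1.787242
Step 3: (Nd/1e16)^(-0.75) = (5.13)^(-0.75) = 0.293367
Step 4: Vbr = 60 * 1.787242 * 0.293367 = 31.5 V

31.5


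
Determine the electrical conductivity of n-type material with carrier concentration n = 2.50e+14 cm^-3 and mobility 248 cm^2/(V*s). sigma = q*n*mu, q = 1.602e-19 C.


Step 1: sigma = q * n * mu
Step 2: sigma = 1.602e-19 * 2.50e+14 * 248
Step 3: sigma = 9.932e-03 S/cm

9.932e-03


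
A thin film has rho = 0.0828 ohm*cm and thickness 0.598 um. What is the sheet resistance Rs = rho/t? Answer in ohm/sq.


Step 1: Convert thickness to cm: t = 0.598 um = 5.9800e-05 cm
Step 2: Rs = rho / t = 0.0828 / 5.9800e-05
Step 3: Rs = 1384.6 ohm/sq

1384.6


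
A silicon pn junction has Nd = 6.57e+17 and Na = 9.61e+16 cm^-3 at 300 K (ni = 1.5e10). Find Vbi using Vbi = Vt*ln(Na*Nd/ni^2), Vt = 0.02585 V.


Step 1: Compute Na*Nd/ni^2 = 9.61e+16 * 6.57e+17 / (1.5e10)^2 = 2.8061e+14
Step 2: ln(2.8061e+14) = 33.2680
Step 3: Vbi = 0.02585 * 33.2680 = 0.86 V

0.86


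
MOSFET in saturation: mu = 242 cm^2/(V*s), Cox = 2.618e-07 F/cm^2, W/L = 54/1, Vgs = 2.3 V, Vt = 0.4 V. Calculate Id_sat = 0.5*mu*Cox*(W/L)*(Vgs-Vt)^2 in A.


Step 1: Overdrive voltage Vov = Vgs - Vt = 2.3 - 0.4 = 1.9 V
Step 2: W/L = 54/1 = 54
Step 3: Id = 0.5 * 242 * 2.618e-07 * 54 * 1.9^2
Step 4: Id = 6.18e-03 A

6.18e-03


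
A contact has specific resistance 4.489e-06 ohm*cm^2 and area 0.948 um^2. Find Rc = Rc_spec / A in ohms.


Step 1: Convert area to cm^2: 0.948 um^2 = 9.4800e-09 cm^2
Step 2: Rc = Rc_spec / A = 4.489e-06 / 9.4800e-09
Step 3: Rc = 4.74e+02 ohms

4.74e+02


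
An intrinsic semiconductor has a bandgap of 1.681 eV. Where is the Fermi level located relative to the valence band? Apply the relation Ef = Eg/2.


Step 1: For an intrinsic semiconductor, the Fermi level sits at midgap.
Step 2: Ef = Eg / 2 = 1.681 / 2 = 0.8405 eV

0.8405


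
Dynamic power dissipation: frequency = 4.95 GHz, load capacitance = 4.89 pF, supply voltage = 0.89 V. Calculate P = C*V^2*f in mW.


Step 1: V^2 = 0.89^2 = 0.7921 V^2
Step 2: P = C*V^2*f = 4.89e-12 F * 0.7921 * 4.95e9 Hz
Step 3: P = 1.917317655e-02 W
Step 4: P = 19.173 mW

19.173


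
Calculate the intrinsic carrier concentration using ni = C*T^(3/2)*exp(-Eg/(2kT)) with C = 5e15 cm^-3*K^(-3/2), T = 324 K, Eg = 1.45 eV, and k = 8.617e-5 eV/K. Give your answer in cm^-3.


Step 1: Compute kT = 8.617e-5 * 324 = 0.02791908 eV
Step 2: Exponent = -Eg/(2kT) = -1.45/(2*0.02791908) = -25.96790
Step 3: T^(3/2) = 324^1.5 = 5832.00
Step 4: ni = 5e15 * 5832.00 * exp(-25.96790) = 1.54e+08 cm^-3

1.54e+08


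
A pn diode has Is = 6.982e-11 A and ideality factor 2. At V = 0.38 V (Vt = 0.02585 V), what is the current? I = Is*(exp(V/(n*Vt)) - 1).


Step 1: V/(n*Vt) = 0.38/(2*0.02585) = 7.3501
Step 2: exp(7.3501) = 1.5564e+03
Step 3: I = 6.982e-11 * (1.5564e+03 - 1) = 1.09e-07 A

1.09e-07


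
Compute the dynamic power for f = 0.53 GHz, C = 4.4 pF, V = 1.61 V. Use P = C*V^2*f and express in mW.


Step 1: V^2 = 1.61^2 = 2.5921 V^2
Step 2: P = C*V^2*f = 4.4e-12 F * 2.5921 * 0.53e9 Hz
Step 3: P = 6.0447772e-03 W
Step 4: P = 6.045 mW

6.045


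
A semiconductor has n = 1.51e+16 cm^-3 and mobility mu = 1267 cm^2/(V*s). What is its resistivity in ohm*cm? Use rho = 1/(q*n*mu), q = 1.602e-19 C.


Step 1: sigma = q * n * mu = 1.602e-19 * 1.51e+16 * 1267 = 3.06490e+00 S/cm
Step 2: rho = 1 / sigma = 1 / 3.06490e+00 = 0.3263 ohm*cm

0.3263


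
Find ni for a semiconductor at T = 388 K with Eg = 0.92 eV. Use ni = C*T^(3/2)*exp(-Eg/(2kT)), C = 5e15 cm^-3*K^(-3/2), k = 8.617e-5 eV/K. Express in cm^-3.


Step 1: Compute kT = 8.617e-5 * 388 = 0.03343396 eV
Step 2: Exponent = -Eg/(2kT) = -0.92/(2*0.03343396) = -13.75847
Step 3: T^(3/2) = 388^1.5 = 7642.71
Step 4: ni = 5e15 * 7642.71 * exp(-13.75847) = 4.05e+13 cm^-3

4.05e+13


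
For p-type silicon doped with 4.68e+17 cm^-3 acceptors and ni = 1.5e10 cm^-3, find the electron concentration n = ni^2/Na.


Step 1: Majority hole concentration p ≈ Na = 4.68e+17 cm^-3
Step 2: n = ni^2 / Na = (1.5e10)^2 / 4.68e+17
Step 3: n = 4.81e+02 cm^-3

4.81e+02


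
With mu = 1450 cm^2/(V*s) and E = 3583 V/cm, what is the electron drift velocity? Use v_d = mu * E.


Step 1: v_d = mu * E
Step 2: v_d = 1450 * 3583 = 5195350
Step 3: v_d = 5.20e+06 cm/s

5.20e+06


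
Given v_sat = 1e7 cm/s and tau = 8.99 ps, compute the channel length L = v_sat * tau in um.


Step 1: tau in seconds = 8.99 ps * 1e-12 = 8.9900e-12 s
Step 2: L = v_sat * tau = 1e7 * 8.9900e-12 = 8.9900e-05 cm
Step 3: L in um = 8.9900e-05 * 1e4 = 0.899 um

0.899


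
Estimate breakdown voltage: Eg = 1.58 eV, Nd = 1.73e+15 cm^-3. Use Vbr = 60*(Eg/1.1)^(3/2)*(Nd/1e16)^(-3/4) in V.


Step 1: Eg/1.1 = 1.58/1.1 = 1.436364
Step 2: (Eg/1.1)^1.5 = 1.436364^1.5 = 1.721459
Step 3: (Nd/1e16)^(-0.75) = (0.173)^(-0.75) = 3.727910
Step 4: Vbr = 60 * 1.721459 * 3.727910 = 385.0 V

385.0


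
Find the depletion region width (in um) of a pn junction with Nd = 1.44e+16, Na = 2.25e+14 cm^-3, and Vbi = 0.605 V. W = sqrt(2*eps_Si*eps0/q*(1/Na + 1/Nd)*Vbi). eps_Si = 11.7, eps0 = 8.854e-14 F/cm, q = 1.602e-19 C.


Step 1: 1/Na + 1/Nd = 1/2.25e+14 + 1/1.44e+16 = 4.51389e-15
Step 2: 2*eps*eps0/q = 2*11.7*8.854e-14/1.602e-19 = 1.293281e+07
Step 3: W^2 = 1.293281e+07 * 4.51389e-15 * 0.605 = 3.53183e-08
Step 4: W = sqrt(3.53183e-08) = 1.879e-04 cm = 1.879 um

1.879


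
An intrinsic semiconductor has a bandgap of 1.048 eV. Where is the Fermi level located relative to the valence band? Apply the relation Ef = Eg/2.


Step 1: For an intrinsic semiconductor, the Fermi level sits at midgap.
Step 2: Ef = Eg / 2 = 1.048 / 2 = 0.524 eV

0.524


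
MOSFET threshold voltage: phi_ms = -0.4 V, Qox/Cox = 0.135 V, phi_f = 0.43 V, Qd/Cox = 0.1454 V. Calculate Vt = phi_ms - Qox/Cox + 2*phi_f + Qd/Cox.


Step 1: Vt = phi_ms - Qox/Cox + 2*phi_f + Qd/Cox
Step 2: Vt = -0.4 - 0.135 + 2*0.43 + 0.1454
Step 3: Vt = -0.4 - 0.135 + 0.86 + 0.1454
Step 4: Vt = 0.4704 V

0.4704


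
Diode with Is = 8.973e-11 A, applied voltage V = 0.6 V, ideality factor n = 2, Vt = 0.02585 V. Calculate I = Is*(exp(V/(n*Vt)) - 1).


Step 1: V/(n*Vt) = 0.6/(2*0.02585) = 11.6054
Step 2: exp(11.6054) = 1.0969e+05
Step 3: I = 8.973e-11 * (1.0969e+05 - 1) = 9.84e-06 A

9.84e-06


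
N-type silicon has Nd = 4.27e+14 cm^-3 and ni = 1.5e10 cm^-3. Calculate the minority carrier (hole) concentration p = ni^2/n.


Step 1: Since Nd >> ni, n ≈ Nd = 4.27e+14 cm^-3
Step 2: p = ni^2 / n = (1.5e10)^2 / 4.27e+14
Step 3: p = 2.25e20 / 4.27e+14 = 5.27e+05 cm^-3

5.27e+05


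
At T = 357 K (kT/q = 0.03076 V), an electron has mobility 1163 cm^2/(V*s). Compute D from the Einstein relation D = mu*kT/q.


Step 1: D = mu * (kT/q)
Step 2: D = 1163 * 0.03076
Step 3: D = 35.77 cm^2/s

35.77


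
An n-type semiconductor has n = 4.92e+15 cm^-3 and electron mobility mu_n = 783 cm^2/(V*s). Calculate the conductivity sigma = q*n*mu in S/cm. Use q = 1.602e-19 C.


Step 1: sigma = q * n * mu
Step 2: sigma = 1.602e-19 * 4.92e+15 * 783
Step 3: sigma = 6.171e-01 S/cm

6.171e-01


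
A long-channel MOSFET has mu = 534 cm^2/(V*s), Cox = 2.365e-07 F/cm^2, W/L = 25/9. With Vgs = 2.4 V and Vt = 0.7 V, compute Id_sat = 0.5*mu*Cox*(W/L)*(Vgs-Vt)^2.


Step 1: Overdrive voltage Vov = Vgs - Vt = 2.4 - 0.7 = 1.7 V
Step 2: W/L = 25/9 = 2.77778
Step 3: Id = 0.5 * 534 * 2.365e-07 * 2.77778 * 1.7^2
Step 4: Id = 5.07e-04 A

5.07e-04


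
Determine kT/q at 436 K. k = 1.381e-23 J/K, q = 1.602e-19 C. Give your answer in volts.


Step 1: kT = 1.381e-23 * 436 = 6.02116e-21 J
Step 2: Vt = kT/q = 6.02116e-21 / 1.602e-19
Step 3: Vt = 0.03759 V

0.03759


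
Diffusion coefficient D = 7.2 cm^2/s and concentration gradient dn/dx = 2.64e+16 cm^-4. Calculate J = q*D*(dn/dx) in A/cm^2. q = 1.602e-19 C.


Step 1: J = q * D * (dn/dx)
Step 2: J = 1.602e-19 * 7.2 * 2.64e+16
Step 3: J = 3.05e-02 A/cm^2

3.05e-02


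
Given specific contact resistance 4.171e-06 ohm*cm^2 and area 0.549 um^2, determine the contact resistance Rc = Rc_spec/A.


Step 1: Convert area to cm^2: 0.549 um^2 = 5.4900e-09 cm^2
Step 2: Rc = Rc_spec / A = 4.171e-06 / 5.4900e-09
Step 3: Rc = 7.60e+02 ohms

7.60e+02


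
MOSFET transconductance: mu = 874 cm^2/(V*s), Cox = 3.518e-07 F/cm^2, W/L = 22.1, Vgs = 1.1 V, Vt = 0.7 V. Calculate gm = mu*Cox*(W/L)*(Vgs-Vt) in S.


Step 1: Vov = Vgs - Vt = 1.1 - 0.7 = 0.4 V
Step 2: gm = mu * Cox * (W/L) * Vov
Step 3: gm = 874 * 3.518e-07 * 22.1 * 0.4 = 2.72e-03 S

2.72e-03


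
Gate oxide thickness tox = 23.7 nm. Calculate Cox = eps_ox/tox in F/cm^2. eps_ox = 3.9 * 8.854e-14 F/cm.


Step 1: eps_ox = 3.9 * 8.854e-14 = 3.45306e-13 F/cm
Step 2: tox in cm = 23.7 nm * 1e-7 = 2.3700e-06 cm
Step 3: Cox = 3.45306e-13 / 2.3700e-06 = 1.46e-07 F/cm^2

1.46e-07


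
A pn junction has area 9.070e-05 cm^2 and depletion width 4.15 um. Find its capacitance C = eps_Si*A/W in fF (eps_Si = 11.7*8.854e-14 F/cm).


Step 1: eps_Si = 11.7 * 8.854e-14 = 1.035918e-12 F/cm
Step 2: W in cm = 4.15 * 1e-4 = 4.15e-04 cm
Step 3: C = 1.035918e-12 * 9.070e-05 / 4.15e-04 = 2.264042e-13 F
Step 4: C = 226.4 fF

226.4


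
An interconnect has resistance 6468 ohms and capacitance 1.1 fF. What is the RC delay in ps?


Step 1: tau = R * C
Step 2: tau = 6468 * 1.1 fF = 6468 * 1.1e-15 F
Step 3: tau = 7.1148e-12 s = 7.1148 ps

7.1148


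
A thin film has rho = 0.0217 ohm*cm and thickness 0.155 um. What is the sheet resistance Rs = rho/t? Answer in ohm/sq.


Step 1: Convert thickness to cm: t = 0.155 um = 1.5500e-05 cm
Step 2: Rs = rho / t = 0.0217 / 1.5500e-05
Step 3: Rs = 1400.0 ohm/sq

1400.0


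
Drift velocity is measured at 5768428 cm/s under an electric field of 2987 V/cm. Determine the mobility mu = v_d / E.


Step 1: mu = v_d / E
Step 2: mu = 5768428 / 2987
Step 3: mu = 1931.18 cm^2/(V*s)

1931.18


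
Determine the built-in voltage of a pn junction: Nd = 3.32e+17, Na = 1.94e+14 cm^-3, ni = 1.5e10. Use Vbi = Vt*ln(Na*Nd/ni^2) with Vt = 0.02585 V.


Step 1: Compute Na*Nd/ni^2 = 1.94e+14 * 3.32e+17 / (1.5e10)^2 = 2.8626e+11
Step 2: ln(2.8626e+11) = 26.3802
Step 3: Vbi = 0.02585 * 26.3802 = 0.682 V

0.682


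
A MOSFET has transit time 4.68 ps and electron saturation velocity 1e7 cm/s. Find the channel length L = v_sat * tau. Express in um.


Step 1: tau in seconds = 4.68 ps * 1e-12 = 4.6800e-12 s
Step 2: L = v_sat * tau = 1e7 * 4.6800e-12 = 4.6800e-05 cm
Step 3: L in um = 4.6800e-05 * 1e4 = 0.468 um

0.468


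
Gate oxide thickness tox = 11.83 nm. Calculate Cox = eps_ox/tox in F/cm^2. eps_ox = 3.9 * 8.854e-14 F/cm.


Step 1: eps_ox = 3.9 * 8.854e-14 = 3.45306e-13 F/cm
Step 2: tox in cm = 11.83 nm * 1e-7 = 1.1830e-06 cm
Step 3: Cox = 3.45306e-13 / 1.1830e-06 = 2.92e-07 F/cm^2

2.92e-07


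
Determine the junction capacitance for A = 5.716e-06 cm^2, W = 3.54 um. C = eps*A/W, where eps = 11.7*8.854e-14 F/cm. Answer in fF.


Step 1: eps_Si = 11.7 * 8.854e-14 = 1.035918e-12 F/cm
Step 2: W in cm = 3.54 * 1e-4 = 3.54e-04 cm
Step 3: C = 1.035918e-12 * 5.716e-06 / 3.54e-04 = 1.672686e-14 F
Step 4: C = 16.73 fF

16.73


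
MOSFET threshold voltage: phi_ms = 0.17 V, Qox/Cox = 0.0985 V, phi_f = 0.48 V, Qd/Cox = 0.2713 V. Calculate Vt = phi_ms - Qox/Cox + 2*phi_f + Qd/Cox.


Step 1: Vt = phi_ms - Qox/Cox + 2*phi_f + Qd/Cox
Step 2: Vt = 0.17 - 0.0985 + 2*0.48 + 0.2713
Step 3: Vt = 0.17 - 0.0985 + 0.96 + 0.2713
Step 4: Vt = 1.3028 V

1.3028


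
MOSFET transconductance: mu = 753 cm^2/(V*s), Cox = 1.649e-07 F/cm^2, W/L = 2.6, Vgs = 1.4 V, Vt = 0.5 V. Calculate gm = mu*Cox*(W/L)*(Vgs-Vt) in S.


Step 1: Vov = Vgs - Vt = 1.4 - 0.5 = 0.9 V
Step 2: gm = mu * Cox * (W/L) * Vov
Step 3: gm = 753 * 1.649e-07 * 2.6 * 0.9 = 2.91e-04 S

2.91e-04


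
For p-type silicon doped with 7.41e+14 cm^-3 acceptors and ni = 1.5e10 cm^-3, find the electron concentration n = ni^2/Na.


Step 1: Majority hole concentration p ≈ Na = 7.41e+14 cm^-3
Step 2: n = ni^2 / Na = (1.5e10)^2 / 7.41e+14
Step 3: n = 3.04e+05 cm^-3

3.04e+05


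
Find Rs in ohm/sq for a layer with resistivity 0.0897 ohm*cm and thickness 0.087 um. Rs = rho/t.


Step 1: Convert thickness to cm: t = 0.087 um = 8.7000e-06 cm
Step 2: Rs = rho / t = 0.0897 / 8.7000e-06
Step 3: Rs = 10310.3 ohm/sq

10310.3


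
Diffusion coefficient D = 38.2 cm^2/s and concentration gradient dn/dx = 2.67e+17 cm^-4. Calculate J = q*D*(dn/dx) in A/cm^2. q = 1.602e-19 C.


Step 1: J = q * D * (dn/dx)
Step 2: J = 1.602e-19 * 38.2 * 2.67e+17
Step 3: J = 1.63e+00 A/cm^2

1.63e+00


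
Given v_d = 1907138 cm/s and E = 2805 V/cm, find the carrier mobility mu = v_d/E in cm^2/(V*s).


Step 1: mu = v_d / E
Step 2: mu = 1907138 / 2805
Step 3: mu = 679.91 cm^2/(V*s)

679.91


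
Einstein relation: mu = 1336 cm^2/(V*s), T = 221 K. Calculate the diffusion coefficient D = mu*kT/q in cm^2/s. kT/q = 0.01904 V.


Step 1: D = mu * (kT/q)
Step 2: D = 1336 * 0.01904
Step 3: D = 25.44 cm^2/s

25.44


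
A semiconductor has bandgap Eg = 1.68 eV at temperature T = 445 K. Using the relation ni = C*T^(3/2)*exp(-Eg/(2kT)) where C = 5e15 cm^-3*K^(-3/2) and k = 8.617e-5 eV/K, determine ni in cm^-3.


Step 1: Compute kT = 8.617e-5 * 445 = 0.03834565 eV
Step 2: Exponent = -Eg/(2kT) = -1.68/(2*0.03834565) = -21.90600
Step 3: T^(3/2) = 445^1.5 = 9387.29
Step 4: ni = 5e15 * 9387.29 * exp(-21.90600) = 1.44e+10 cm^-3

1.44e+10


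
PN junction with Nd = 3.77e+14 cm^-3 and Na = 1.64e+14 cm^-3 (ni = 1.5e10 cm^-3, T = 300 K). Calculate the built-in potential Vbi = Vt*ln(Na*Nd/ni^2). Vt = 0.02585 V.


Step 1: Compute Na*Nd/ni^2 = 1.64e+14 * 3.77e+14 / (1.5e10)^2 = 2.7479e+08
Step 2: ln(2.7479e+08) = 19.4315
Step 3: Vbi = 0.02585 * 19.4315 = 0.502 V

0.502


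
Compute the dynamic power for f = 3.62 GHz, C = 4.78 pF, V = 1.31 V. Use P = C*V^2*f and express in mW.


Step 1: V^2 = 1.31^2 = 1.7161 V^2
Step 2: P = C*V^2*f = 4.78e-12 F * 1.7161 * 3.62e9 Hz
Step 3: P = 2.969470796e-02 W
Step 4: P = 29.695 mW

29.695


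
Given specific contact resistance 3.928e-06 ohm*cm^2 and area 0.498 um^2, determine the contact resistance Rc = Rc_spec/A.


Step 1: Convert area to cm^2: 0.498 um^2 = 4.9800e-09 cm^2
Step 2: Rc = Rc_spec / A = 3.928e-06 / 4.9800e-09
Step 3: Rc = 7.89e+02 ohms

7.89e+02


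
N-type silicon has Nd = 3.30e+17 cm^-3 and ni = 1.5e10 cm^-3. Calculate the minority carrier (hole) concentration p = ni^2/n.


Step 1: Since Nd >> ni, n ≈ Nd = 3.30e+17 cm^-3
Step 2: p = ni^2 / n = (1.5e10)^2 / 3.30e+17
Step 3: p = 2.25e20 / 3.30e+17 = 6.82e+02 cm^-3

6.82e+02


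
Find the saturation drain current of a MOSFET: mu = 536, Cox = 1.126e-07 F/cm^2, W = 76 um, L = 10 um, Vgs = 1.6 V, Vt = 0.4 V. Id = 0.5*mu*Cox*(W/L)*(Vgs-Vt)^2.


Step 1: Overdrive voltage Vov = Vgs - Vt = 1.6 - 0.4 = 1.2 V
Step 2: W/L = 76/10 = 7.6
Step 3: Id = 0.5 * 536 * 1.126e-07 * 7.6 * 1.2^2
Step 4: Id = 3.30e-04 A

3.30e-04


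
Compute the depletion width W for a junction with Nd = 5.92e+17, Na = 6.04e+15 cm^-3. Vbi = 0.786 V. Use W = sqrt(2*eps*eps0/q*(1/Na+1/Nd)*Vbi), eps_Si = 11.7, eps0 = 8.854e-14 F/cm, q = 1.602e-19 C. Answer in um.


Step 1: 1/Na + 1/Nd = 1/6.04e+15 + 1/5.92e+17 = 1.67252e-16
Step 2: 2*eps*eps0/q = 2*11.7*8.854e-14/1.602e-19 = 1.293281e+07
Step 3: W^2 = 1.293281e+07 * 1.67252e-16 * 0.786 = 1.70015e-09
Step 4: W = sqrt(1.70015e-09) = 4.123e-05 cm = 0.4123 um

0.4123


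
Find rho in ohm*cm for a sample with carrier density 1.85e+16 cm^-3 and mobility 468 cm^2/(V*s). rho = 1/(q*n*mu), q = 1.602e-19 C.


Step 1: sigma = q * n * mu = 1.602e-19 * 1.85e+16 * 468 = 1.38701e+00 S/cm
Step 2: rho = 1 / sigma = 1 / 1.38701e+00 = 0.721 ohm*cm

0.721


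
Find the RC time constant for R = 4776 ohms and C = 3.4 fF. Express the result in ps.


Step 1: tau = R * C
Step 2: tau = 4776 * 3.4 fF = 4776 * 3.4e-15 F
Step 3: tau = 1.62384e-11 s = 16.2384 ps

16.2384


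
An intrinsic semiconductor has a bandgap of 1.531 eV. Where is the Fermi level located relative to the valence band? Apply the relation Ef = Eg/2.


Step 1: For an intrinsic semiconductor, the Fermi level sits at midgap.
Step 2: Ef = Eg / 2 = 1.531 / 2 = 0.7655 eV

0.7655


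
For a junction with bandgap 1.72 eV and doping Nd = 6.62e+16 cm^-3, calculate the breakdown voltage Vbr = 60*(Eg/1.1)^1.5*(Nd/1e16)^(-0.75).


Step 1: Eg/1.1 = 1.72/1.1 = 1.563636
Step 2: (Eg/1.1)^1.5 = 1.563636^1.5 = 1.955255
Step 3: (Nd/1e16)^(-0.75) = (6.62)^(-0.75) = 0.242302
Step 4: Vbr = 60 * 1.955255 * 0.242302 = 28.4 V

28.4


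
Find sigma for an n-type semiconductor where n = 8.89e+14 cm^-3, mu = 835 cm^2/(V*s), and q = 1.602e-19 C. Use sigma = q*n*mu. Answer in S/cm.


Step 1: sigma = q * n * mu
Step 2: sigma = 1.602e-19 * 8.89e+14 * 835
Step 3: sigma = 1.189e-01 S/cm

1.189e-01
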